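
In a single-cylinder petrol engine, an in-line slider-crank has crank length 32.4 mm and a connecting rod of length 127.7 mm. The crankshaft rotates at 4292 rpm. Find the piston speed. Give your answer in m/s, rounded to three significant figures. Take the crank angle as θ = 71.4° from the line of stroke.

ω = 2π·4292/60 = 449.5 rad/s
For an in-line slider-crank, x = r cosθ + √(L² − r² sin²θ), so v = −rω sinθ·[1 + r cosθ/√(L² − r² sin²θ)].
With r = 0.0324 m, L = 0.1277 m, θ = 71.4°: √(L² − r² sin²θ) = 0.12395 m.
v = −0.0324·449.5·0.94777·[1 + 0.0324·0.31896/0.12395] = -14.952 m/s.
|v| = 14.952 m/s.

15.0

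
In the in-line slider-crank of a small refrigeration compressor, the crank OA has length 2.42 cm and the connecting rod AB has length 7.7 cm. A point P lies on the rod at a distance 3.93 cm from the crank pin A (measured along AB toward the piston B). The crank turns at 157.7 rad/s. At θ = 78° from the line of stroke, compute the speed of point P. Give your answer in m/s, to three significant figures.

3.88

ω = 157.7 rad/s.  Crank-pin speed |V_A| = rω = 3.8163 m/s, perpendicular to OA.
Rod angle: sinφ = −(r/L) sinθ ⇒ φ = -17.904°; ω_rod = −rω cosθ/√(L²−r²sin²θ) = -10.829 rad/s.
V_P = V_A + ω_rod × AP, with AP = 0.0393 m along the rod.
Components: V_Px = −rω sinθ − a·ω_rod·sinφ = -3.8638 m/s;  V_Py = rω cosθ + a·ω_rod·cosφ = +0.38849 m/s.
|V_P| = √(V_Px² + V_Py²) = 3.8833 m/s.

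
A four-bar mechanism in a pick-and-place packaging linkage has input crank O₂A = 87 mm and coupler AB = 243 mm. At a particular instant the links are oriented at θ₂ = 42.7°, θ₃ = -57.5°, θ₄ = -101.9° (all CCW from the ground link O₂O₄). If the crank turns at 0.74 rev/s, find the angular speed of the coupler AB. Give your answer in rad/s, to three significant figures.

1.38

ω₂ = 4.65 rad/s (from 0.74 rev/s).
Differentiating the loop-closure r₂e^{iθ₂}+r₃e^{iθ₃}=r₁+r₄e^{iθ₄} gives r₂ω₂e^{iθ₂}+r₃ω₃e^{iθ₃}=r₄ω₄e^{iθ₄}.
Eliminating the other unknown: ω₃ = r₂ω₂ sin(θ₄−θ₂) / [r₃ sin(θ₃−θ₄)].
Numerator sine = -0.57928; denominator sine = +0.69966.
Result = 0.087·4.65·(-0.57928) / (0.243·(+0.69966)) = -1.3782 rad/s; magnitude 1.3782 rad/s.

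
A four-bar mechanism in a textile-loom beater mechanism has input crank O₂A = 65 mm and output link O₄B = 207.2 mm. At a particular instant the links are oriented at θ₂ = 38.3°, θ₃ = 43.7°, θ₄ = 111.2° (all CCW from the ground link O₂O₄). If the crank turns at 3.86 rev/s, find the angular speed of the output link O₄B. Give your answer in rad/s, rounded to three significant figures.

ω₂ = 24.25 rad/s (from 3.86 rev/s).
Differentiating the loop-closure r₂e^{iθ₂}+r₃e^{iθ₃}=r₁+r₄e^{iθ₄} gives r₂ω₂e^{iθ₂}+r₃ω₃e^{iθ₃}=r₄ω₄e^{iθ₄}.
Eliminating the other unknown: ω₄ = r₂ω₂ sin(θ₂−θ₃) / [r₄ sin(θ₄−θ₃)].
Numerator sine = -0.09411; denominator sine = +0.92388.
Result = 0.065·24.25·(-0.09411) / (0.2072·(+0.92388)) = -0.775 rad/s; magnitude 0.775 rad/s.

0.775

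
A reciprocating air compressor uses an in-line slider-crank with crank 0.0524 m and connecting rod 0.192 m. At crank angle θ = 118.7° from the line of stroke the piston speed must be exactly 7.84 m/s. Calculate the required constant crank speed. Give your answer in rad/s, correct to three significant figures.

For an in-line slider-crank, |v_piston| = rω|sinθ|·[1 + r cosθ/√(L² − r² sin²θ)].
With r = 0.0524 m, L = 0.192 m, θ = 118.7°: the bracketed kinematic factor |dx/dθ| = 0.039758 m.
ω = v/|dx/dθ| = 7.84/0.039758 = 197.19 rad/s.

197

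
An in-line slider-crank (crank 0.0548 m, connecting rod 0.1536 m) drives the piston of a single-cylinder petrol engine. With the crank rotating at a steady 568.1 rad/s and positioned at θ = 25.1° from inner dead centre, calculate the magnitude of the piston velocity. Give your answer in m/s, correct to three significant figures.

ω = 568.1 rad/s
For an in-line slider-crank, x = r cosθ + √(L² − r² sin²θ), so v = −rω sinθ·[1 + r cosθ/√(L² − r² sin²θ)].
With r = 0.0548 m, L = 0.1536 m, θ = 25.1°: √(L² − r² sin²θ) = 0.15183 m.
v = −0.0548·568.1·0.42420·[1 + 0.0548·0.90557/0.15183] = -17.522 m/s.
|v| = 17.522 m/s.

17.5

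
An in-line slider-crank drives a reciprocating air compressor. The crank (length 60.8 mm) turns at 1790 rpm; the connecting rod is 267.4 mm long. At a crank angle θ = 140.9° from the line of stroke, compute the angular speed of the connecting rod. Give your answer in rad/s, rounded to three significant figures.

33.4

ω = 187.4 rad/s (converted from 1790 rpm).
The rod makes angle φ with the slider axis where L sinφ = r sinθ; differentiating, L cosφ·φ̇ = r ω cosθ.
L cosφ = √(L² − r² sin²θ) = 0.26464 m.
|ω_rod| = r ω |cosθ| / √(L² − r² sin²θ) = 0.0608·187.4·0.77605/0.26464 = 33.421 rad/s.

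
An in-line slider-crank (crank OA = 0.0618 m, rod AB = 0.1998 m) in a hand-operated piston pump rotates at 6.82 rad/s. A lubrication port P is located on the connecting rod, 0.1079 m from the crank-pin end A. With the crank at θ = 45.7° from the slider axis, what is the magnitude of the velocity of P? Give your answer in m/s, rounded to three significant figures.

ω = 6.82 rad/s.  Crank-pin speed |V_A| = rω = 0.42148 m/s, perpendicular to OA.
Rod angle: sinφ = −(r/L) sinθ ⇒ φ = -12.790°; ω_rod = −rω cosθ/√(L²−r²sin²θ) = -1.5108 rad/s.
V_P = V_A + ω_rod × AP, with AP = 0.1079 m along the rod.
Components: V_Px = −rω sinθ − a·ω_rod·sinφ = -0.33773 m/s;  V_Py = rω cosθ + a·ω_rod·cosφ = +0.1354 m/s.
|V_P| = √(V_Px² + V_Py²) = 0.36386 m/s.

0.364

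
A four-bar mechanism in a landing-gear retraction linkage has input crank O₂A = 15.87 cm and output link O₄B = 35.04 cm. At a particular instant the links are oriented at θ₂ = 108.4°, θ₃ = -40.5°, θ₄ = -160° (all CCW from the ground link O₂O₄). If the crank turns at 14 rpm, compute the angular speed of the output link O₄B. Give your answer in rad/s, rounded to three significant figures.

0.394

ω₂ = 1.466 rad/s (from 14 rpm).
Differentiating the loop-closure r₂e^{iθ₂}+r₃e^{iθ₃}=r₁+r₄e^{iθ₄} gives r₂ω₂e^{iθ₂}+r₃ω₃e^{iθ₃}=r₄ω₄e^{iθ₄}.
Eliminating the other unknown: ω₄ = r₂ω₂ sin(θ₂−θ₃) / [r₄ sin(θ₄−θ₃)].
Numerator sine = +0.51653; denominator sine = -0.87036.
Result = 0.1587·1.466·(+0.51653) / (0.3504·(-0.87036)) = -0.39407 rad/s; magnitude 0.39407 rad/s.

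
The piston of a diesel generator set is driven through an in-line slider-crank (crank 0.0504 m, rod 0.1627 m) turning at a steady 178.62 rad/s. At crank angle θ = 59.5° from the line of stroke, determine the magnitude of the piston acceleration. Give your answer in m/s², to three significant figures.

ω = 178.6 rad/s
x(θ) = r cosθ + √(L² − r² sin²θ); with ω constant, a = ω²·d²x/dθ².
d²x/dθ² = −r cosθ − r²(cos2θ)/√u − r⁴ sin²2θ/(4u^{3/2}),  u = L² − r² sin²θ = 0.0245855 m².
Substituting r = 0.0504 m, L = 0.1627 m, θ = 59.5°: d²x/dθ² = -0.018046 m.
a = ω²·d²x/dθ² = (178.6)²·(-0.018046) = -575.76 m/s²;  |a| = 575.76 m/s².

576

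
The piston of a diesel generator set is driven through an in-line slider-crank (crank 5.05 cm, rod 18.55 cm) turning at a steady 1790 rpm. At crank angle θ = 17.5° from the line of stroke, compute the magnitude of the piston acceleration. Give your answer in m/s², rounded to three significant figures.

2090

ω = 2π·1790/60 = 187.4 rad/s
x(θ) = r cosθ + √(L² − r² sin²θ); with ω constant, a = ω²·d²x/dθ².
d²x/dθ² = −r cosθ − r²(cos2θ)/√u − r⁴ sin²2θ/(4u^{3/2}),  u = L² − r² sin²θ = 0.0341796 m².
Substituting r = 0.0505 m, L = 0.1855 m, θ = 17.5°: d²x/dθ² = -0.059547 m.
a = ω²·d²x/dθ² = (187.4)²·(-0.059547) = -2092.3 m/s²;  |a| = 2092.3 m/s².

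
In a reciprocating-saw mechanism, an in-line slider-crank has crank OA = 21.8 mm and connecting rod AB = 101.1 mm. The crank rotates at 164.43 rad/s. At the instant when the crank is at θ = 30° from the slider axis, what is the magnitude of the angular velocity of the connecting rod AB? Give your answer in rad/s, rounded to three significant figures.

ω = 164.4 rad/s
The rod makes angle φ with the slider axis where L sinφ = r sinθ; differentiating, L cosφ·φ̇ = r ω cosθ.
L cosφ = √(L² − r² sin²θ) = 0.10051 m.
|ω_rod| = r ω |cosθ| / √(L² − r² sin²θ) = 0.0218·164.4·0.86603/0.10051 = 30.886 rad/s.

30.9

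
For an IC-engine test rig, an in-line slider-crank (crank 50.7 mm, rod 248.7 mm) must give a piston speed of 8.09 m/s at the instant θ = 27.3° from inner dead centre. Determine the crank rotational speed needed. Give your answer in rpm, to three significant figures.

2810

For an in-line slider-crank, |v_piston| = rω|sinθ|·[1 + r cosθ/√(L² − r² sin²θ)].
With r = 0.0507 m, L = 0.2487 m, θ = 27.3°: the bracketed kinematic factor |dx/dθ| = 0.027485 m.
ω = v/|dx/dθ| = 8.09/0.027485 = 294.35 rad/s.
N = 60ω/(2π) = 2810.8 rpm.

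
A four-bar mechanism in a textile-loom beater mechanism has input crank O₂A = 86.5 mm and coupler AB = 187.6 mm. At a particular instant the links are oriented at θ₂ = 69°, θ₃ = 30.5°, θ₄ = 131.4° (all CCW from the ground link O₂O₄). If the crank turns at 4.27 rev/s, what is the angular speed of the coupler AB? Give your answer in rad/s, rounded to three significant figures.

ω₂ = 26.83 rad/s (from 4.27 rev/s).
Differentiating the loop-closure r₂e^{iθ₂}+r₃e^{iθ₃}=r₁+r₄e^{iθ₄} gives r₂ω₂e^{iθ₂}+r₃ω₃e^{iθ₃}=r₄ω₄e^{iθ₄}.
Eliminating the other unknown: ω₃ = r₂ω₂ sin(θ₄−θ₂) / [r₃ sin(θ₃−θ₄)].
Numerator sine = +0.88620; denominator sine = -0.98196.
Result = 0.0865·26.83·(+0.88620) / (0.1876·(-0.98196)) = -11.164 rad/s; magnitude 11.164 rad/s.

11.2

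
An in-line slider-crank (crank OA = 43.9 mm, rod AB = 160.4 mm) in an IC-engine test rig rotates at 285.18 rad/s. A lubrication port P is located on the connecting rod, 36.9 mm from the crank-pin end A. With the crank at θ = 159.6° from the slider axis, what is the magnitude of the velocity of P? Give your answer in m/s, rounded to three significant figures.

9.92

ω = 285.2 rad/s.  Crank-pin speed |V_A| = rω = 12.519 m/s, perpendicular to OA.
Rod angle: sinφ = −(r/L) sinθ ⇒ φ = -5.474°; ω_rod = −rω cosθ/√(L²−r²sin²θ) = +73.491 rad/s.
V_P = V_A + ω_rod × AP, with AP = 0.0369 m along the rod.
Components: V_Px = −rω sinθ − a·ω_rod·sinφ = -4.1052 m/s;  V_Py = rω cosθ + a·ω_rod·cosφ = -9.0348 m/s.
|V_P| = √(V_Px² + V_Py²) = 9.9237 m/s.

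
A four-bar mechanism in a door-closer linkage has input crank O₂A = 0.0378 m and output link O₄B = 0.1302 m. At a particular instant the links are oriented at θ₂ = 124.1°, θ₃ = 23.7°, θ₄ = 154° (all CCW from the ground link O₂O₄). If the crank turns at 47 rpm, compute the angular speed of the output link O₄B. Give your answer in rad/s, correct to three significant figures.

ω₂ = 4.922 rad/s (from 47 rpm).
Differentiating the loop-closure r₂e^{iθ₂}+r₃e^{iθ₃}=r₁+r₄e^{iθ₄} gives r₂ω₂e^{iθ₂}+r₃ω₃e^{iθ₃}=r₄ω₄e^{iθ₄}.
Eliminating the other unknown: ω₄ = r₂ω₂ sin(θ₂−θ₃) / [r₄ sin(θ₄−θ₃)].
Numerator sine = +0.98357; denominator sine = +0.76267.
Result = 0.0378·4.922·(+0.98357) / (0.1302·(+0.76267)) = +1.8428 rad/s; magnitude 1.8428 rad/s.

1.84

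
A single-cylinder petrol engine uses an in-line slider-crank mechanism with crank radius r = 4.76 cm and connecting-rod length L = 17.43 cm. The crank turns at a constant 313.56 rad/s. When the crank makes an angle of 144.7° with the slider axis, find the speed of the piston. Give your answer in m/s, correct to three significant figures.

ω = 313.6 rad/s
For an in-line slider-crank, x = r cosθ + √(L² − r² sin²θ), so v = −rω sinθ·[1 + r cosθ/√(L² − r² sin²θ)].
With r = 0.0476 m, L = 0.1743 m, θ = 144.7°: √(L² − r² sin²θ) = 0.17212 m.
v = −0.0476·313.6·0.57786·[1 + 0.0476·-0.81614/0.17212] = -6.6781 m/s.
|v| = 6.6781 m/s.

6.68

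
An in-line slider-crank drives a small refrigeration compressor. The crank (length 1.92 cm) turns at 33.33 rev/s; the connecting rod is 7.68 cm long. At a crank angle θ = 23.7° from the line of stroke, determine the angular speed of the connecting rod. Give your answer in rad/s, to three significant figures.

ω = 209.4 rad/s (converted from 33.33 rev/s).
The rod makes angle φ with the slider axis where L sinφ = r sinθ; differentiating, L cosφ·φ̇ = r ω cosθ.
L cosφ = √(L² − r² sin²θ) = 0.076411 m.
|ω_rod| = r ω |cosθ| / √(L² − r² sin²θ) = 0.0192·209.4·0.91566/0.076411 = 48.183 rad/s.

48.2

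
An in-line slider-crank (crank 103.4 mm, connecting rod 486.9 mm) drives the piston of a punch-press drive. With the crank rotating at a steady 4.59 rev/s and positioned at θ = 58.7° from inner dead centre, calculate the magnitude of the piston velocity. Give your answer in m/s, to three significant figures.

ω = 2π·4.59 = 28.84 rad/s
For an in-line slider-crank, x = r cosθ + √(L² − r² sin²θ), so v = −rω sinθ·[1 + r cosθ/√(L² − r² sin²θ)].
With r = 0.1034 m, L = 0.4869 m, θ = 58.7°: √(L² − r² sin²θ) = 0.47882 m.
v = −0.1034·28.84·0.85446·[1 + 0.1034·0.51952/0.47882] = -2.8339 m/s.
|v| = 2.8339 m/s.

2.83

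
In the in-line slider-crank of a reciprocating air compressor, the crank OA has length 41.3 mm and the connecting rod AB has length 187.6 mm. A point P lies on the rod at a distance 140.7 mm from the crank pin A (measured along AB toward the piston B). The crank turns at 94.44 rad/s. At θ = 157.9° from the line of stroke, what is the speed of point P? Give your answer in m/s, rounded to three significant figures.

ω = 94.44 rad/s.  Crank-pin speed |V_A| = rω = 3.9004 m/s, perpendicular to OA.
Rod angle: sinφ = −(r/L) sinθ ⇒ φ = -4.751°; ω_rod = −rω cosθ/√(L²−r²sin²θ) = +19.33 rad/s.
V_P = V_A + ω_rod × AP, with AP = 0.1407 m along the rod.
Components: V_Px = −rω sinθ − a·ω_rod·sinφ = -1.2422 m/s;  V_Py = rω cosθ + a·ω_rod·cosφ = -0.90345 m/s.
|V_P| = √(V_Px² + V_Py²) = 1.536 m/s.

1.54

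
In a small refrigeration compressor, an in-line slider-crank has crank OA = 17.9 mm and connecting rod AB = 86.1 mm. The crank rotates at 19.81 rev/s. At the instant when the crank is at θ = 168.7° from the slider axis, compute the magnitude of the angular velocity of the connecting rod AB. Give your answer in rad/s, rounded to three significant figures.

ω = 124.5 rad/s (converted from 19.81 rev/s).
The rod makes angle φ with the slider axis where L sinφ = r sinθ; differentiating, L cosφ·φ̇ = r ω cosθ.
L cosφ = √(L² − r² sin²θ) = 0.086029 m.
|ω_rod| = r ω |cosθ| / √(L² − r² sin²θ) = 0.0179·124.5·0.98061/0.086029 = 25.396 rad/s.

25.4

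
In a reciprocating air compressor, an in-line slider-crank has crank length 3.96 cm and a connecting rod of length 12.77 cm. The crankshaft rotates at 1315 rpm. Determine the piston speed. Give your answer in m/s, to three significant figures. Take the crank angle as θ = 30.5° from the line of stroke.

ω = 2π·1315/60 = 137.7 rad/s
For an in-line slider-crank, x = r cosθ + √(L² − r² sin²θ), so v = −rω sinθ·[1 + r cosθ/√(L² − r² sin²θ)].
With r = 0.0396 m, L = 0.1277 m, θ = 30.5°: √(L² − r² sin²θ) = 0.12611 m.
v = −0.0396·137.7·0.50754·[1 + 0.0396·0.86163/0.12611] = -3.5165 m/s.
|v| = 3.5165 m/s.

3.52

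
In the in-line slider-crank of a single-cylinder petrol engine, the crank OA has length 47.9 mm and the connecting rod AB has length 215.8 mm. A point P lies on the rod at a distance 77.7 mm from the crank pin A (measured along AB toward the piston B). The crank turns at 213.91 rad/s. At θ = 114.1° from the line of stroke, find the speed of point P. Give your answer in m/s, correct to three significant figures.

ω = 213.9 rad/s.  Crank-pin speed |V_A| = rω = 10.246 m/s, perpendicular to OA.
Rod angle: sinφ = −(r/L) sinθ ⇒ φ = -11.690°; ω_rod = −rω cosθ/√(L²−r²sin²θ) = +19.798 rad/s.
V_P = V_A + ω_rod × AP, with AP = 0.0777 m along the rod.
Components: V_Px = −rω sinθ − a·ω_rod·sinφ = -9.0415 m/s;  V_Py = rω cosθ + a·ω_rod·cosφ = -2.6774 m/s.
|V_P| = √(V_Px² + V_Py²) = 9.4296 m/s.

9.43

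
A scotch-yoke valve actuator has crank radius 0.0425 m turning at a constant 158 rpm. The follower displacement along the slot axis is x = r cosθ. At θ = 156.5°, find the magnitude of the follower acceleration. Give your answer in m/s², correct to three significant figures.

ω = 16.55 rad/s (from 158 rpm).
x = r cosθ ⇒ ẍ = −rω² cosθ (ω constant).
|a| = rω²|cosθ| = 0.0425·(16.55)²·|cos 156.5°| = 10.67 m/s².

10.7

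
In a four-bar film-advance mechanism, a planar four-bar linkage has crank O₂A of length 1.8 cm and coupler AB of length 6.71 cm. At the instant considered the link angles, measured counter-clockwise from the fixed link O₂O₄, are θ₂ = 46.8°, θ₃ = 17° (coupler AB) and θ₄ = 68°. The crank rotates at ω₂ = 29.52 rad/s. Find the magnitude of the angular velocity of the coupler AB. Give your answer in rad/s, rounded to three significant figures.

ω₂ = 29.52 rad/s
Differentiating the loop-closure r₂e^{iθ₂}+r₃e^{iθ₃}=r₁+r₄e^{iθ₄} gives r₂ω₂e^{iθ₂}+r₃ω₃e^{iθ₃}=r₄ω₄e^{iθ₄}.
Eliminating the other unknown: ω₃ = r₂ω₂ sin(θ₄−θ₂) / [r₃ sin(θ₃−θ₄)].
Numerator sine = +0.36162; denominator sine = -0.77715.
Result = 0.018·29.52·(+0.36162) / (0.0671·(-0.77715)) = -3.6849 rad/s; magnitude 3.6849 rad/s.

3.68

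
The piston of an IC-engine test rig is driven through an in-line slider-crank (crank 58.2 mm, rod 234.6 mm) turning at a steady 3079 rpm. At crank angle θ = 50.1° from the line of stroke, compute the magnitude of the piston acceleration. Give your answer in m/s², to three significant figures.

3630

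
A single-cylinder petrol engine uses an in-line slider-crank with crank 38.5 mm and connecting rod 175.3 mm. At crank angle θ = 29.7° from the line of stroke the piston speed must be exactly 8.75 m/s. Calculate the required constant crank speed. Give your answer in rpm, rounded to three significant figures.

3680

For an in-line slider-crank, |v_piston| = rω|sinθ|·[1 + r cosθ/√(L² − r² sin²θ)].
With r = 0.0385 m, L = 0.1753 m, θ = 29.7°: the bracketed kinematic factor |dx/dθ| = 0.022736 m.
ω = v/|dx/dθ| = 8.75/0.022736 = 384.85 rad/s.
N = 60ω/(2π) = 3675.1 rpm.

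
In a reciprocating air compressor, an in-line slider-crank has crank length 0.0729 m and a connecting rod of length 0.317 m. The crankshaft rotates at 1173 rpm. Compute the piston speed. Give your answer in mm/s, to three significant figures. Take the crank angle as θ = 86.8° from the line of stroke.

ω = 2π·1173/60 = 122.8 rad/s
For an in-line slider-crank, x = r cosθ + √(L² − r² sin²θ), so v = −rω sinθ·[1 + r cosθ/√(L² − r² sin²θ)].
With r = 0.0729 m, L = 0.317 m, θ = 86.8°: √(L² − r² sin²θ) = 0.30853 m.
v = −0.0729·122.8·0.99844·[1 + 0.0729·0.05582/0.30853] = -9.0587 m/s.
|v| = 9.0587 m/s = 9058.7 mm/s.

9060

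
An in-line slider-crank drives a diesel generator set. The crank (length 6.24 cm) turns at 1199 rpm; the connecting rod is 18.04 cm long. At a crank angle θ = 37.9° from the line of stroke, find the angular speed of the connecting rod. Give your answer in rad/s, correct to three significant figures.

35.1

ω = 125.6 rad/s (converted from 1199 rpm).
The rod makes angle φ with the slider axis where L sinφ = r sinθ; differentiating, L cosφ·φ̇ = r ω cosθ.
L cosφ = √(L² − r² sin²θ) = 0.17628 m.
|ω_rod| = r ω |cosθ| / √(L² − r² sin²θ) = 0.0624·125.6·0.78908/0.17628 = 35.071 rad/s.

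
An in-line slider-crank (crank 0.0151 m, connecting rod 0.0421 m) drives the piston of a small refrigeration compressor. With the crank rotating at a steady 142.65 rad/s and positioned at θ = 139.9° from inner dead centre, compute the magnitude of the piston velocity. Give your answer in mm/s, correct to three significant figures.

ω = 142.7 rad/s
For an in-line slider-crank, x = r cosθ + √(L² − r² sin²θ), so v = −rω sinθ·[1 + r cosθ/√(L² − r² sin²θ)].
With r = 0.0151 m, L = 0.0421 m, θ = 139.9°: √(L² − r² sin²θ) = 0.040961 m.
v = −0.0151·142.7·0.64412·[1 + 0.0151·-0.76492/0.040961] = -0.99621 m/s.
|v| = 0.99621 m/s = 996.21 mm/s.

996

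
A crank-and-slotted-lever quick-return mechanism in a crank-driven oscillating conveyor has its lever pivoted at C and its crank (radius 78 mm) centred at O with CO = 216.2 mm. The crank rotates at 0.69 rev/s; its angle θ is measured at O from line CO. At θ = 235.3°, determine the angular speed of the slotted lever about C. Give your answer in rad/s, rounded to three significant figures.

0.453

ω = 4.335 rad/s (from 0.69 rev/s).
Crank pin A relative to C: A = (d + r cosθ, r sinθ); lever angle φ = atan2(r sinθ, d + r cosθ).
Differentiating tanφ: φ̇ = rω(d cosθ + r)/(d² + r² + 2dr cosθ).
d² + r² + 2dr cosθ = |CA|² = 0.0336262 m²;  d cosθ + r = -0.045078 m.
|ω_lever| = |0.078·4.335·-0.045078| / 0.0336262 = 0.45333 rad/s.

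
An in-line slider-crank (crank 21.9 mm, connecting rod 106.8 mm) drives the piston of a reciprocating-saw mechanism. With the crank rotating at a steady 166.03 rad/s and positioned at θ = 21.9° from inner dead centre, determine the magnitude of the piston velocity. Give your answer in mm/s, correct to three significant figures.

ω = 166 rad/s
For an in-line slider-crank, x = r cosθ + √(L² − r² sin²θ), so v = −rω sinθ·[1 + r cosθ/√(L² − r² sin²θ)].
With r = 0.0219 m, L = 0.1068 m, θ = 21.9°: √(L² − r² sin²θ) = 0.10649 m.
v = −0.0219·166·0.37299·[1 + 0.0219·0.92784/0.10649] = -1.615 m/s.
|v| = 1.615 m/s = 1615 mm/s.

1610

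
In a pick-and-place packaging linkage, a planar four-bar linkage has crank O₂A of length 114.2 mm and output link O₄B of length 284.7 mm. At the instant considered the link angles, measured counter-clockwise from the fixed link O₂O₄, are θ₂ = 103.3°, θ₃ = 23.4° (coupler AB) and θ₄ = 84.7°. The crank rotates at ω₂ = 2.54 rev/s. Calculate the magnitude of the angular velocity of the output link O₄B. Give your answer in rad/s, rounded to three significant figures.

ω₂ = 15.96 rad/s (from 2.54 rev/s).
Differentiating the loop-closure r₂e^{iθ₂}+r₃e^{iθ₃}=r₁+r₄e^{iθ₄} gives r₂ω₂e^{iθ₂}+r₃ω₃e^{iθ₃}=r₄ω₄e^{iθ₄}.
Eliminating the other unknown: ω₄ = r₂ω₂ sin(θ₂−θ₃) / [r₄ sin(θ₄−θ₃)].
Numerator sine = +0.98450; denominator sine = +0.87715.
Result = 0.1142·15.96·(+0.98450) / (0.2847·(+0.87715)) = +7.1852 rad/s; magnitude 7.1852 rad/s.

7.19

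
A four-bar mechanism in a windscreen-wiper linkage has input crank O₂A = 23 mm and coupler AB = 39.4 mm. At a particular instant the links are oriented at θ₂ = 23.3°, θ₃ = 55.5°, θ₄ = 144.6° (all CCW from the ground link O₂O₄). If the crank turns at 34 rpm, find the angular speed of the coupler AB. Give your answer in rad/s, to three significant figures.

1.78

ω₂ = 3.56 rad/s (from 34 rpm).
Differentiating the loop-closure r₂e^{iθ₂}+r₃e^{iθ₃}=r₁+r₄e^{iθ₄} gives r₂ω₂e^{iθ₂}+r₃ω₃e^{iθ₃}=r₄ω₄e^{iθ₄}.
Eliminating the other unknown: ω₃ = r₂ω₂ sin(θ₄−θ₂) / [r₃ sin(θ₃−θ₄)].
Numerator sine = +0.85446; denominator sine = -0.99988.
Result = 0.023·3.56·(+0.85446) / (0.0394·(-0.99988)) = -1.7762 rad/s; magnitude 1.7762 rad/s.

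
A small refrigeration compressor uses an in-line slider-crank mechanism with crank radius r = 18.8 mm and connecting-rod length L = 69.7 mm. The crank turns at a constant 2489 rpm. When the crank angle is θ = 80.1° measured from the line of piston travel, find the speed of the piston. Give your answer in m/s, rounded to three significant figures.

ω = 2π·2489/60 = 260.6 rad/s
For an in-line slider-crank, x = r cosθ + √(L² − r² sin²θ), so v = −rω sinθ·[1 + r cosθ/√(L² − r² sin²θ)].
With r = 0.0188 m, L = 0.0697 m, θ = 80.1°: √(L² − r² sin²θ) = 0.067194 m.
v = −0.0188·260.6·0.98511·[1 + 0.0188·0.17193/0.067194] = -5.0594 m/s.
|v| = 5.0594 m/s.

5.06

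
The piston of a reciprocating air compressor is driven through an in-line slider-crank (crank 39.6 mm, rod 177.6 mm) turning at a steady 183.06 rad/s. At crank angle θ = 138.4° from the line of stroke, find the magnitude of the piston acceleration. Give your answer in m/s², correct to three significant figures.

953

ω = 183.1 rad/s
x(θ) = r cosθ + √(L² − r² sin²θ); with ω constant, a = ω²·d²x/dθ².
d²x/dθ² = −r cosθ − r²(cos2θ)/√u − r⁴ sin²2θ/(4u^{3/2}),  u = L² − r² sin²θ = 0.0308505 m².
Substituting r = 0.0396 m, L = 0.1776 m, θ = 138.4°: d²x/dθ² = +0.028444 m.
a = ω²·d²x/dθ² = (183.1)²·(+0.028444) = +953.18 m/s²;  |a| = 953.18 m/s².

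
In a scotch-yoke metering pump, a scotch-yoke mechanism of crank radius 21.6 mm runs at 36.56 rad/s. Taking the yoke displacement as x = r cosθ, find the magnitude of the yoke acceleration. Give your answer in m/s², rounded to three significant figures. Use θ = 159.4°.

ω = 36.56 rad/s
x = r cosθ ⇒ ẍ = −rω² cosθ (ω constant).
|a| = rω²|cosθ| = 0.0216·(36.56)²·|cos 159.4°| = 27.025 m/s².

27.0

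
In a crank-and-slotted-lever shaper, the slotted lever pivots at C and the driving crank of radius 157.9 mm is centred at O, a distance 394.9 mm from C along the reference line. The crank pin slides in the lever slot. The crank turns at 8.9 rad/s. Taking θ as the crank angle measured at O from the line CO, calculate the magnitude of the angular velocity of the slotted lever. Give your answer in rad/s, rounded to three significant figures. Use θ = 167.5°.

5.41

ω = 8.9 rad/s
Crank pin A relative to C: A = (d + r cosθ, r sinθ); lever angle φ = atan2(r sinθ, d + r cosθ).
Differentiating tanφ: φ̇ = rω(d cosθ + r)/(d² + r² + 2dr cosθ).
d² + r² + 2dr cosθ = |CA|² = 0.0591251 m²;  d cosθ + r = -0.22764 m.
|ω_lever| = |0.1579·8.9·-0.22764| / 0.0591251 = 5.4106 rad/s.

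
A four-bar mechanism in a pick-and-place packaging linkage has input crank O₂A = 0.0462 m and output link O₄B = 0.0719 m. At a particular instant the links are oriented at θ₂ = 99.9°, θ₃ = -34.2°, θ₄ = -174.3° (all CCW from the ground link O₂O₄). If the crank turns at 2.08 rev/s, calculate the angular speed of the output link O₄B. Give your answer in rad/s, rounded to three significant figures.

ω₂ = 13.07 rad/s (from 2.08 rev/s).
Differentiating the loop-closure r₂e^{iθ₂}+r₃e^{iθ₃}=r₁+r₄e^{iθ₄} gives r₂ω₂e^{iθ₂}+r₃ω₃e^{iθ₃}=r₄ω₄e^{iθ₄}.
Eliminating the other unknown: ω₄ = r₂ω₂ sin(θ₂−θ₃) / [r₄ sin(θ₄−θ₃)].
Numerator sine = +0.71813; denominator sine = -0.64145.
Result = 0.0462·13.07·(+0.71813) / (0.0719·(-0.64145)) = -9.4014 rad/s; magnitude 9.4014 rad/s.

9.40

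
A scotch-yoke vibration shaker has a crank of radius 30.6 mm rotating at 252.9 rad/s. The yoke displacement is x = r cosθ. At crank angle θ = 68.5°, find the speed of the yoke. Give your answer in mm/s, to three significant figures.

7200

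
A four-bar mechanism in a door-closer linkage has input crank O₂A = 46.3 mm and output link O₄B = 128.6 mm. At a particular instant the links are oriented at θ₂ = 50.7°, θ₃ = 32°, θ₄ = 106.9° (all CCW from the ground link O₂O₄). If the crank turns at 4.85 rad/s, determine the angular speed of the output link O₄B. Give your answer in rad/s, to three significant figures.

0.580

ω₂ = 4.85 rad/s
Differentiating the loop-closure r₂e^{iθ₂}+r₃e^{iθ₃}=r₁+r₄e^{iθ₄} gives r₂ω₂e^{iθ₂}+r₃ω₃e^{iθ₃}=r₄ω₄e^{iθ₄}.
Eliminating the other unknown: ω₄ = r₂ω₂ sin(θ₂−θ₃) / [r₄ sin(θ₄−θ₃)].
Numerator sine = +0.32061; denominator sine = +0.96547.
Result = 0.0463·4.85·(+0.32061) / (0.1286·(+0.96547)) = +0.57986 rad/s; magnitude 0.57986 rad/s.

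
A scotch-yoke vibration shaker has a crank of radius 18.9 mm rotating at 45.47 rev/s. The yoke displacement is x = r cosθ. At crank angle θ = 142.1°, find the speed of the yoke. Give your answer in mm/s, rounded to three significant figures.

3320

ω = 285.7 rad/s (from 45.47 rev/s).
x = r cosθ ⇒ ẋ = −rω sinθ.
|v| = rω|sinθ| = 0.0189·285.7·|sin 142.1°| = 3.3169 m/s = 3316.9 mm/s.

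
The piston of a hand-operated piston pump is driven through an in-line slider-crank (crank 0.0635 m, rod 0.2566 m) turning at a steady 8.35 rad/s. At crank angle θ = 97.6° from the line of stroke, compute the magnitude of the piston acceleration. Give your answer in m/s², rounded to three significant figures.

ω = 8.35 rad/s
x(θ) = r cosθ + √(L² − r² sin²θ); with ω constant, a = ω²·d²x/dθ².
d²x/dθ² = −r cosθ − r²(cos2θ)/√u − r⁴ sin²2θ/(4u^{3/2}),  u = L² − r² sin²θ = 0.0618818 m².
Substituting r = 0.0635 m, L = 0.2566 m, θ = 97.6°: d²x/dθ² = +0.024022 m.
a = ω²·d²x/dθ² = (8.35)²·(+0.024022) = +1.6749 m/s²;  |a| = 1.6749 m/s².

1.67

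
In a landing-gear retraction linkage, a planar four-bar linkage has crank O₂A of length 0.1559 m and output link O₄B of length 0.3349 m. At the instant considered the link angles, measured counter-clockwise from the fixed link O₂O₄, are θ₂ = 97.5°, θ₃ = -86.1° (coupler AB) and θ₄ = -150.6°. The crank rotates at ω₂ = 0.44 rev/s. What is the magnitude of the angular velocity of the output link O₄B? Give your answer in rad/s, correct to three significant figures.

ω₂ = 2.765 rad/s (from 0.44 rev/s).
Differentiating the loop-closure r₂e^{iθ₂}+r₃e^{iθ₃}=r₁+r₄e^{iθ₄} gives r₂ω₂e^{iθ₂}+r₃ω₃e^{iθ₃}=r₄ω₄e^{iθ₄}.
Eliminating the other unknown: ω₄ = r₂ω₂ sin(θ₂−θ₃) / [r₄ sin(θ₄−θ₃)].
Numerator sine = -0.06279; denominator sine = -0.90259.
Result = 0.1559·2.765·(-0.06279) / (0.3349·(-0.90259)) = +0.08953 rad/s; magnitude 0.08953 rad/s.

0.0895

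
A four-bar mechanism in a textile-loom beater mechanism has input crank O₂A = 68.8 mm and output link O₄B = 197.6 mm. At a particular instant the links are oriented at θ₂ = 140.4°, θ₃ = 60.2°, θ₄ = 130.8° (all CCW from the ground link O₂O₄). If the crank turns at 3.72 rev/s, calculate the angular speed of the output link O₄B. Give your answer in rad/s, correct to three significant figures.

8.50

ω₂ = 23.37 rad/s (from 3.72 rev/s).
Differentiating the loop-closure r₂e^{iθ₂}+r₃e^{iθ₃}=r₁+r₄e^{iθ₄} gives r₂ω₂e^{iθ₂}+r₃ω₃e^{iθ₃}=r₄ω₄e^{iθ₄}.
Eliminating the other unknown: ω₄ = r₂ω₂ sin(θ₂−θ₃) / [r₄ sin(θ₄−θ₃)].
Numerator sine = +0.98541; denominator sine = +0.94322.
Result = 0.0688·23.37·(+0.98541) / (0.1976·(+0.94322)) = +8.5021 rad/s; magnitude 8.5021 rad/s.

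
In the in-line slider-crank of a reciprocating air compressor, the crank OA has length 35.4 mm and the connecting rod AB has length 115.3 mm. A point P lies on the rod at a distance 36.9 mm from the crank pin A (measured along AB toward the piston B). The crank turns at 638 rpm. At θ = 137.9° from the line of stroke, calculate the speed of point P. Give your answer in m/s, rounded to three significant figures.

1.89

ω = 66.81 rad/s.  Crank-pin speed |V_A| = rω = 2.3651 m/s, perpendicular to OA.
Rod angle: sinφ = −(r/L) sinθ ⇒ φ = -11.879°; ω_rod = −rω cosθ/√(L²−r²sin²θ) = +15.553 rad/s.
V_P = V_A + ω_rod × AP, with AP = 0.0369 m along the rod.
Components: V_Px = −rω sinθ − a·ω_rod·sinφ = -1.4675 m/s;  V_Py = rω cosθ + a·ω_rod·cosφ = -1.1932 m/s.
|V_P| = √(V_Px² + V_Py²) = 1.8914 m/s.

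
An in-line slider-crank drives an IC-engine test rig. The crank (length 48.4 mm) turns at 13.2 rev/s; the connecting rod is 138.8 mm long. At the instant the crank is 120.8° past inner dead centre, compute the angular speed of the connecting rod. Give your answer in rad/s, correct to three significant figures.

ω = 82.94 rad/s (converted from 13.2 rev/s).
The rod makes angle φ with the slider axis where L sinφ = r sinθ; differentiating, L cosφ·φ̇ = r ω cosθ.
L cosφ = √(L² − r² sin²θ) = 0.13243 m.
|ω_rod| = r ω |cosθ| / √(L² − r² sin²θ) = 0.0484·82.94·0.51204/0.13243 = 15.521 rad/s.

15.5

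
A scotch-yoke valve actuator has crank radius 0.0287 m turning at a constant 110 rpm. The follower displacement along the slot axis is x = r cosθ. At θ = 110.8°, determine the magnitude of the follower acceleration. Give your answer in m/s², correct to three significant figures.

ω = 11.52 rad/s (from 110 rpm).
x = r cosθ ⇒ ẍ = −rω² cosθ (ω constant).
|a| = rω²|cosθ| = 0.0287·(11.52)²·|cos 110.8°| = 1.3523 m/s².

1.35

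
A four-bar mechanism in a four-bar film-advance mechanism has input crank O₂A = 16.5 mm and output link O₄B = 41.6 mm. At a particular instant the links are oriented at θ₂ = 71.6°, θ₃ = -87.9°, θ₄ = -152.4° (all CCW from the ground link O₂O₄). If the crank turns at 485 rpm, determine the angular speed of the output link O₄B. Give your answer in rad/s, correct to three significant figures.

7.82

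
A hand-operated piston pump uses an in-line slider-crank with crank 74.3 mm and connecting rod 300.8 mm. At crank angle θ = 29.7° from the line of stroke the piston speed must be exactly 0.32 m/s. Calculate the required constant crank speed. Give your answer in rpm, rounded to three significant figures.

68.3

For an in-line slider-crank, |v_piston| = rω|sinθ|·[1 + r cosθ/√(L² − r² sin²θ)].
With r = 0.0743 m, L = 0.3008 m, θ = 29.7°: the bracketed kinematic factor |dx/dθ| = 0.044771 m.
ω = v/|dx/dθ| = 0.32/0.044771 = 7.1475 rad/s.
N = 60ω/(2π) = 68.254 rpm.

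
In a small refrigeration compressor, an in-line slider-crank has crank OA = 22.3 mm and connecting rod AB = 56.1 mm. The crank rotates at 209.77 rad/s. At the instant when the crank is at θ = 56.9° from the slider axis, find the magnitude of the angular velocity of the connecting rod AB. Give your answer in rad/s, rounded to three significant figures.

ω = 209.8 rad/s
The rod makes angle φ with the slider axis where L sinφ = r sinθ; differentiating, L cosφ·φ̇ = r ω cosθ.
L cosφ = √(L² − r² sin²θ) = 0.052898 m.
|ω_rod| = r ω |cosθ| / √(L² − r² sin²θ) = 0.0223·209.8·0.54610/0.052898 = 48.293 rad/s.

48.3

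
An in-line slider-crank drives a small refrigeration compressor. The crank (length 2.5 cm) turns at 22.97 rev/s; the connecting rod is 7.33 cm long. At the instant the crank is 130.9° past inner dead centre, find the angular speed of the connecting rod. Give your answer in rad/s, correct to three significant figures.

33.4

ω = 144.3 rad/s (converted from 22.97 rev/s).
The rod makes angle φ with the slider axis where L sinφ = r sinθ; differentiating, L cosφ·φ̇ = r ω cosθ.
L cosφ = √(L² − r² sin²θ) = 0.070822 m.
|ω_rod| = r ω |cosθ| / √(L² − r² sin²θ) = 0.025·144.3·0.65474/0.070822 = 33.356 rad/s.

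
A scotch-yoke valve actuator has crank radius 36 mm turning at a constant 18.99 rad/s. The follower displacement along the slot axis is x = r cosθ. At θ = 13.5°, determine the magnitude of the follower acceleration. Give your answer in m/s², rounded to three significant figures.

ω = 18.99 rad/s
x = r cosθ ⇒ ẍ = −rω² cosθ (ω constant).
|a| = rω²|cosθ| = 0.036·(18.99)²·|cos 13.5°| = 12.624 m/s².

12.6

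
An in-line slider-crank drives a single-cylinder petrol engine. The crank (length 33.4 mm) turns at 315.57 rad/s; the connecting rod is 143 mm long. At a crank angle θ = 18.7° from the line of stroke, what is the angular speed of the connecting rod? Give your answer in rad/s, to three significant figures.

70.0

ω = 315.6 rad/s
The rod makes angle φ with the slider axis where L sinφ = r sinθ; differentiating, L cosφ·φ̇ = r ω cosθ.
L cosφ = √(L² − r² sin²θ) = 0.1426 m.
|ω_rod| = r ω |cosθ| / √(L² − r² sin²θ) = 0.0334·315.6·0.94721/0.1426 = 70.012 rad/s.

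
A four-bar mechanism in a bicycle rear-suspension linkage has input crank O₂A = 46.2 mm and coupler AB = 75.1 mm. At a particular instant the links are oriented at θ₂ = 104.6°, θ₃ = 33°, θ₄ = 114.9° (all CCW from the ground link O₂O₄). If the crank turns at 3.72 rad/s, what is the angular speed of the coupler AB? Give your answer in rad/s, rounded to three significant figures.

ω₂ = 3.72 rad/s
Differentiating the loop-closure r₂e^{iθ₂}+r₃e^{iθ₃}=r₁+r₄e^{iθ₄} gives r₂ω₂e^{iθ₂}+r₃ω₃e^{iθ₃}=r₄ω₄e^{iθ₄}.
Eliminating the other unknown: ω₃ = r₂ω₂ sin(θ₄−θ₂) / [r₃ sin(θ₃−θ₄)].
Numerator sine = +0.17880; denominator sine = -0.99002.
Result = 0.0462·3.72·(+0.17880) / (0.0751·(-0.99002)) = -0.41331 rad/s; magnitude 0.41331 rad/s.

0.413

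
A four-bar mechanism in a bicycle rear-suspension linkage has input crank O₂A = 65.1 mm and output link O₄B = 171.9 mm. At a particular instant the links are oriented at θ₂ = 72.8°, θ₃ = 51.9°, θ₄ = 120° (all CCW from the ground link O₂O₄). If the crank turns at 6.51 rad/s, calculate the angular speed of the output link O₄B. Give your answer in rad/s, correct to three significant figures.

ω₂ = 6.51 rad/s
Differentiating the loop-closure r₂e^{iθ₂}+r₃e^{iθ₃}=r₁+r₄e^{iθ₄} gives r₂ω₂e^{iθ₂}+r₃ω₃e^{iθ₃}=r₄ω₄e^{iθ₄}.
Eliminating the other unknown: ω₄ = r₂ω₂ sin(θ₂−θ₃) / [r₄ sin(θ₄−θ₃)].
Numerator sine = +0.35674; denominator sine = +0.92784.
Result = 0.0651·6.51·(+0.35674) / (0.1719·(+0.92784)) = +0.9479 rad/s; magnitude 0.9479 rad/s.

0.948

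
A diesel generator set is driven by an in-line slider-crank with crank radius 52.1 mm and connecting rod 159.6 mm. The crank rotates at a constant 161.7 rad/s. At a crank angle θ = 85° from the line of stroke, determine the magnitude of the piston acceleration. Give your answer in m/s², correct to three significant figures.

344

ω = 161.7 rad/s
x(θ) = r cosθ + √(L² − r² sin²θ); with ω constant, a = ω²·d²x/dθ².
d²x/dθ² = −r cosθ − r²(cos2θ)/√u − r⁴ sin²2θ/(4u^{3/2}),  u = L² − r² sin²θ = 0.0227784 m².
Substituting r = 0.0521 m, L = 0.1596 m, θ = 85°: d²x/dθ² = +0.013155 m.
a = ω²·d²x/dθ² = (161.7)²·(+0.013155) = +343.96 m/s²;  |a| = 343.96 m/s².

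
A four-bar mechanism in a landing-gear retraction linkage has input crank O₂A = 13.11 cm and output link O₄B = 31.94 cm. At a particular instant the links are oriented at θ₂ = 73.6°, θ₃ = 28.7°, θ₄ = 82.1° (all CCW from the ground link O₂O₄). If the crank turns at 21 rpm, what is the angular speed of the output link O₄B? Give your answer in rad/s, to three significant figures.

0.794

ω₂ = 2.199 rad/s (from 21 rpm).
Differentiating the loop-closure r₂e^{iθ₂}+r₃e^{iθ₃}=r₁+r₄e^{iθ₄} gives r₂ω₂e^{iθ₂}+r₃ω₃e^{iθ₃}=r₄ω₄e^{iθ₄}.
Eliminating the other unknown: ω₄ = r₂ω₂ sin(θ₂−θ₃) / [r₄ sin(θ₄−θ₃)].
Numerator sine = +0.70587; denominator sine = +0.80282.
Result = 0.1311·2.199·(+0.70587) / (0.3194·(+0.80282)) = +0.79364 rad/s; magnitude 0.79364 rad/s.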